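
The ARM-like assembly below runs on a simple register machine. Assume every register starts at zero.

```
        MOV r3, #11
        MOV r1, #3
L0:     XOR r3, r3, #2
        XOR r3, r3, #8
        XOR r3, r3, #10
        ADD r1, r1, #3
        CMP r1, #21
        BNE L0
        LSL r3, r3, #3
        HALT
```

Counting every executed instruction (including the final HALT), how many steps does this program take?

MOV r3, #11 → r3=11
MOV r1, #3 → r1=3
XOR r3, r3, #2 → r3=11^2=9
XOR r3, r3, #8 → r3=9^8=1
XOR r3, r3, #10 → r3=1^10=11
ADD r1, r1, #3 → r1=3+3=6
CMP r1, #21  (cmp 6,21)
BNE L0: taken
XOR r3, r3, #2 → r3=11^2=9
XOR r3, r3, #8 → r3=9^8=1
XOR r3, r3, #10 → r3=1^10=11
ADD r1, r1, #3 → r1=6+3=9
CMP r1, #21  (cmp 9,21)
BNE L0: taken
XOR r3, r3, #2 → r3=11^2=9
XOR r3, r3, #8 → r3=9^8=1
XOR r3, r3, #10 → r3=1^10=11
ADD r1, r1, #3 → r1=9+3=12
CMP r1, #21  (cmp 12,21)
BNE L0: taken
XOR r3, r3, #2 → r3=11^2=9
XOR r3, r3, #8 → r3=9^8=1
XOR r3, r3, #10 → r3=1^10=11
ADD r1, r1, #3 → r1=12+3=15
CMP r1, #21  (cmp 15,21)
BNE L0: taken
XOR r3, r3, #2 → r3=11^2=9
XOR r3, r3, #8 → r3=9^8=1
XOR r3, r3, #10 → r3=1^10=11
ADD r1, r1, #3 → r1=15+3=18
CMP r1, #21  (cmp 18,21)
BNE L0: taken
XOR r3, r3, #2 → r3=11^2=9
XOR r3, r3, #8 → r3=9^8=1
XOR r3, r3, #10 → r3=1^10=11
ADD r1, r1, #3 → r1=18+3=21
CMP r1, #21  (cmp 21,21)
BNE L0: not taken
LSL r3, r3, #3 → r3=11<<3=88
halt.
Total executed instructions: 40.

40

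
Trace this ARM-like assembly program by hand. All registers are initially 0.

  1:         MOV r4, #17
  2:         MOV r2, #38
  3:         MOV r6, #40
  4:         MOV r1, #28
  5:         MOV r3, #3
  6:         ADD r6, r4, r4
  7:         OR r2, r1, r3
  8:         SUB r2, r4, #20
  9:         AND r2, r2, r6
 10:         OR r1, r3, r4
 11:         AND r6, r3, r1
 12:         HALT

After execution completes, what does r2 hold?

r4=17
r2=38
r6=40
r1=28
r3=3
r6=17+17=34
r2=28|3=31
r2=17-20=-3
r2=(-3)&34=32
r1=3|17=19
r6=3&19=3
halt.

32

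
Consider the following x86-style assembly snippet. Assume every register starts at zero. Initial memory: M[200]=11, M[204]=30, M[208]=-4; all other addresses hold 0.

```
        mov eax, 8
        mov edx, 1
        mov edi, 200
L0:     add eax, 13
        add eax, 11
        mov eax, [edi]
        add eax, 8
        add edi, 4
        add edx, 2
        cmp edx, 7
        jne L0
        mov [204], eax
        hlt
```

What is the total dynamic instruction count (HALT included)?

mov eax, 8 → eax=8
mov edx, 1 → edx=1
mov edi, 200 → edi=200
add eax, 13 → eax=8+13=21
add eax, 11 → eax=21+11=32
mov eax, [edi] → eax=M[200]=11
add eax, 8 → eax=11+8=19
add edi, 4 → edi=200+4=204
add edx, 2 → edx=1+2=3
cmp edx, 7  (cmp 3,7)
jne L0: taken
add eax, 13 → eax=19+13=32
add eax, 11 → eax=32+11=43
mov eax, [edi] → eax=M[204]=30
add eax, 8 → eax=30+8=38
add edi, 4 → edi=204+4=208
add edx, 2 → edx=3+2=5
cmp edx, 7  (cmp 5,7)
jne L0: taken
add eax, 13 → eax=38+13=51
add eax, 11 → eax=51+11=62
mov eax, [edi] → eax=M[208]=-4
add eax, 8 → eax=(-4)+8=4
add edi, 4 → edi=208+4=212
add edx, 2 → edx=5+2=7
cmp edx, 7  (cmp 7,7)
jne L0: not taken
mov [204], eax → M[204]=4
halt.
Total executed instructions: 29.

29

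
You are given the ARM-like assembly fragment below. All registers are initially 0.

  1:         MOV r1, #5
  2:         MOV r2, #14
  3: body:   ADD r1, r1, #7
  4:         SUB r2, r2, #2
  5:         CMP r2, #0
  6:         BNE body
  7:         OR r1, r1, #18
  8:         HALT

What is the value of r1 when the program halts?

54

MOV r1, #5 → r1=5
MOV r2, #14 → r2=14
ADD r1, r1, #7 → r1=5+7=12
SUB r2, r2, #2 → r2=14-2=12
CMP r2, #0  (cmp 12,0)
BNE body: taken
ADD r1, r1, #7 → r1=12+7=19
SUB r2, r2, #2 → r2=12-2=10
CMP r2, #0  (cmp 10,0)
BNE body: taken
ADD r1, r1, #7 → r1=19+7=26
SUB r2, r2, #2 → r2=10-2=8
CMP r2, #0  (cmp 8,0)
BNE body: taken
ADD r1, r1, #7 → r1=26+7=33
SUB r2, r2, #2 → r2=8-2=6
CMP r2, #0  (cmp 6,0)
BNE body: taken
ADD r1, r1, #7 → r1=33+7=40
SUB r2, r2, #2 → r2=6-2=4
CMP r2, #0  (cmp 4,0)
BNE body: taken
ADD r1, r1, #7 → r1=40+7=47
SUB r2, r2, #2 → r2=4-2=2
CMP r2, #0  (cmp 2,0)
BNE body: taken
ADD r1, r1, #7 → r1=47+7=54
SUB r2, r2, #2 → r2=2-2=0
CMP r2, #0  (cmp 0,0)
BNE body: not taken
OR r1, r1, #18 → r1=54|18=54
halt.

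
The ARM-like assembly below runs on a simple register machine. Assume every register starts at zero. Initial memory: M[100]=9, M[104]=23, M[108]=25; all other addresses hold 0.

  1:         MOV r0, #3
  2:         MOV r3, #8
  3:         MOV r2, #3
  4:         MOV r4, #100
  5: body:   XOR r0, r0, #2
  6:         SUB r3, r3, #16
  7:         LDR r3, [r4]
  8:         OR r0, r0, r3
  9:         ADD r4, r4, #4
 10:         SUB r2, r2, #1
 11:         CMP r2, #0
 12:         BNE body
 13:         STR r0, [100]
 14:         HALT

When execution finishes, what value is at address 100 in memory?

29

r0=3
r3=8
r2=3
r4=100
r0=3^2=1
r3=8-16=-8
r3=M[100]=9
r0=1|9=9
r4=100+4=104
r2=3-1=2
CMP r2, #0  (cmp 2,0)
BNE body: taken
r0=9^2=11
r3=9-16=-7
r3=M[104]=23
r0=11|23=31
r4=104+4=108
r2=2-1=1
CMP r2, #0  (cmp 1,0)
BNE body: taken
r0=31^2=29
r3=23-16=7
r3=M[108]=25
r0=29|25=29
r4=108+4=112
r2=1-1=0
CMP r2, #0  (cmp 0,0)
BNE body: not taken
STR r0, [100] → M[100]=29
halt.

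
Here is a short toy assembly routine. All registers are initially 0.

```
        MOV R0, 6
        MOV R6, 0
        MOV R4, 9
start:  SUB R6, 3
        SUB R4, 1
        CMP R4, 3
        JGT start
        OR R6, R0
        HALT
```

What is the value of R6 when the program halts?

-18

after MOV R0, 6: R0=6
after MOV R6, 0: R6=0
after MOV R4, 9: R4=9
after SUB R6, 3: R6=0-3=-3
after SUB R4, 1: R4=9-1=8
CMP R4, 3  (cmp 8,3)
JGT start: taken
after SUB R6, 3: R6=(-3)-3=-6
after SUB R4, 1: R4=8-1=7
CMP R4, 3  (cmp 7,3)
JGT start: taken
after SUB R6, 3: R6=(-6)-3=-9
after SUB R4, 1: R4=7-1=6
CMP R4, 3  (cmp 6,3)
JGT start: taken
after SUB R6, 3: R6=(-9)-3=-12
after SUB R4, 1: R4=6-1=5
CMP R4, 3  (cmp 5,3)
JGT start: taken
after SUB R6, 3: R6=(-12)-3=-15
after SUB R4, 1: R4=5-1=4
CMP R4, 3  (cmp 4,3)
JGT start: taken
after SUB R6, 3: R6=(-15)-3=-18
after SUB R4, 1: R4=4-1=3
CMP R4, 3  (cmp 3,3)
JGT start: not taken
after OR R6, R0: R6=(-18)|6=-18
halt.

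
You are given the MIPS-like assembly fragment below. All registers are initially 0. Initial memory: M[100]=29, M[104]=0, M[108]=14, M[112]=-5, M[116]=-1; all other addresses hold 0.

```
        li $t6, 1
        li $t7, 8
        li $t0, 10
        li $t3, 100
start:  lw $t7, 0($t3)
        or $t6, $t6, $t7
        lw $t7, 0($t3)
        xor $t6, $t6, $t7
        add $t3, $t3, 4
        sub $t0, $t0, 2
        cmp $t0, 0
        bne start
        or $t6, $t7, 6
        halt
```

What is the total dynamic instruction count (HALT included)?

after li $t6, 1: $t6=1
after li $t7, 8: $t7=8
after li $t0, 10: $t0=10
after li $t3, 100: $t3=100
after lw $t7, 0($t3): $t7=M[100]=29
after or $t6, $t6, $t7: $t6=1|29=29
after lw $t7, 0($t3): $t7=M[100]=29
after xor $t6, $t6, $t7: $t6=29^29=0
after add $t3, $t3, 4: $t3=100+4=104
after sub $t0, $t0, 2: $t0=10-2=8
cmp $t0, 0  (cmp 8,0)
bne start: taken
after lw $t7, 0($t3): $t7=M[104]=0
after or $t6, $t6, $t7: $t6=0|0=0
after lw $t7, 0($t3): $t7=M[104]=0
after xor $t6, $t6, $t7: $t6=0^0=0
after add $t3, $t3, 4: $t3=104+4=108
after sub $t0, $t0, 2: $t0=8-2=6
cmp $t0, 0  (cmp 6,0)
bne start: taken
after lw $t7, 0($t3): $t7=M[108]=14
after or $t6, $t6, $t7: $t6=0|14=14
after lw $t7, 0($t3): $t7=M[108]=14
after xor $t6, $t6, $t7: $t6=14^14=0
after add $t3, $t3, 4: $t3=108+4=112
after sub $t0, $t0, 2: $t0=6-2=4
cmp $t0, 0  (cmp 4,0)
bne start: taken
after lw $t7, 0($t3): $t7=M[112]=-5
after or $t6, $t6, $t7: $t6=0|(-5)=-5
after lw $t7, 0($t3): $t7=M[112]=-5
after xor $t6, $t6, $t7: $t6=(-5)^(-5)=0
after add $t3, $t3, 4: $t3=112+4=116
after sub $t0, $t0, 2: $t0=4-2=2
cmp $t0, 0  (cmp 2,0)
bne start: taken
after lw $t7, 0($t3): $t7=M[116]=-1
after or $t6, $t6, $t7: $t6=0|(-1)=-1
after lw $t7, 0($t3): $t7=M[116]=-1
after xor $t6, $t6, $t7: $t6=(-1)^(-1)=0
after add $t3, $t3, 4: $t3=116+4=120
after sub $t0, $t0, 2: $t0=2-2=0
cmp $t0, 0  (cmp 0,0)
bne start: not taken
after or $t6, $t7, 6: $t6=(-1)|6=-1
halt.
Total executed instructions: 46.

46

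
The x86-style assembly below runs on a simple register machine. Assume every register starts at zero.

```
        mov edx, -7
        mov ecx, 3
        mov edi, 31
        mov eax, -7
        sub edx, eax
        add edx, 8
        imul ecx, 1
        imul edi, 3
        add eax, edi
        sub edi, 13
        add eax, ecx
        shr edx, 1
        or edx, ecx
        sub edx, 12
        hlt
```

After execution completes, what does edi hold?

mov edx, -7 → edx=-7
mov ecx, 3 → ecx=3
mov edi, 31 → edi=31
mov eax, -7 → eax=-7
sub edx, eax → edx=(-7)-(-7)=0
add edx, 8 → edx=0+8=8
imul ecx, 1 → ecx=3*1=3
imul edi, 3 → edi=31*3=93
add eax, edi → eax=(-7)+93=86
sub edi, 13 → edi=93-13=80
add eax, ecx → eax=86+3=89
shr edx, 1 → edx=8>>1=4
or edx, ecx → edx=4|3=7
sub edx, 12 → edx=7-12=-5
halt.

80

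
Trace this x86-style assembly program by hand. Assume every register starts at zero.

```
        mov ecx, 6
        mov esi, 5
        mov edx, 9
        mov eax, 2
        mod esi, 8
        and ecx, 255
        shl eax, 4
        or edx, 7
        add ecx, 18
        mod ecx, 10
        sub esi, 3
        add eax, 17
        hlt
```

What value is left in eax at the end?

mov ecx, 6 → ecx=6
mov esi, 5 → esi=5
mov edx, 9 → edx=9
mov eax, 2 → eax=2
mod esi, 8 → esi=5%8=5
and ecx, 255 → ecx=6&255=6
shl eax, 4 → eax=2<<4=32
or edx, 7 → edx=9|7=15
add ecx, 18 → ecx=6+18=24
mod ecx, 10 → ecx=24%10=4
sub esi, 3 → esi=5-3=2
add eax, 17 → eax=32+17=49
halt.

49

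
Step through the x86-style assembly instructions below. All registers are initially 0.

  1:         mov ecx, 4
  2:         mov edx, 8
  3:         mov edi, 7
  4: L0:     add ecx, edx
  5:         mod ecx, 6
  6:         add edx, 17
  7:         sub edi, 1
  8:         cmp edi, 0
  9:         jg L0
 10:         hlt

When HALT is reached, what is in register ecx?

3

after mov ecx, 4: ecx=4
after mov edx, 8: edx=8
after mov edi, 7: edi=7
after add ecx, edx: ecx=4+8=12
after mod ecx, 6: ecx=12%6=0
after add edx, 17: edx=8+17=25
after sub edi, 1: edi=7-1=6
cmp edi, 0  (cmp 6,0)
jg L0: taken
after add ecx, edx: ecx=0+25=25
after mod ecx, 6: ecx=25%6=1
after add edx, 17: edx=25+17=42
after sub edi, 1: edi=6-1=5
cmp edi, 0  (cmp 5,0)
jg L0: taken
after add ecx, edx: ecx=1+42=43
after mod ecx, 6: ecx=43%6=1
after add edx, 17: edx=42+17=59
after sub edi, 1: edi=5-1=4
cmp edi, 0  (cmp 4,0)
jg L0: taken
after add ecx, edx: ecx=1+59=60
after mod ecx, 6: ecx=60%6=0
after add edx, 17: edx=59+17=76
after sub edi, 1: edi=4-1=3
cmp edi, 0  (cmp 3,0)
jg L0: taken
after add ecx, edx: ecx=0+76=76
after mod ecx, 6: ecx=76%6=4
after add edx, 17: edx=76+17=93
after sub edi, 1: edi=3-1=2
cmp edi, 0  (cmp 2,0)
jg L0: taken
after add ecx, edx: ecx=4+93=97
after mod ecx, 6: ecx=97%6=1
after add edx, 17: edx=93+17=110
after sub edi, 1: edi=2-1=1
cmp edi, 0  (cmp 1,0)
jg L0: taken
after add ecx, edx: ecx=1+110=111
after mod ecx, 6: ecx=111%6=3
after add edx, 17: edx=110+17=127
after sub edi, 1: edi=1-1=0
cmp edi, 0  (cmp 0,0)
jg L0: not taken
halt.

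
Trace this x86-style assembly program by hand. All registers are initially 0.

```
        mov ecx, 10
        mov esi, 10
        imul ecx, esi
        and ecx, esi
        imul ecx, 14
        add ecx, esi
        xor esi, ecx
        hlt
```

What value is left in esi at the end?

0

ecx=10
esi=10
ecx=10*10=100
ecx=100&10=0
ecx=0*14=0
ecx=0+10=10
esi=10^10=0
halt.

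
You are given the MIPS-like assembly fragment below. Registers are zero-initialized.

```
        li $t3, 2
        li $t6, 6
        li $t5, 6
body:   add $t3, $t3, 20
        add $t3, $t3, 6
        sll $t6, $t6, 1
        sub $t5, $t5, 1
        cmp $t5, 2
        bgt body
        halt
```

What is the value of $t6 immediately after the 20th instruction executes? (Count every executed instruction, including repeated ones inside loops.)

48

after li $t3, 2: $t3=2
after li $t6, 6: $t6=6
after li $t5, 6: $t5=6
after add $t3, $t3, 20: $t3=2+20=22
after add $t3, $t3, 6: $t3=22+6=28
after sll $t6, $t6, 1: $t6=6<<1=12
after sub $t5, $t5, 1: $t5=6-1=5
cmp $t5, 2  (cmp 5,2)
bgt body: taken
after add $t3, $t3, 20: $t3=28+20=48
after add $t3, $t3, 6: $t3=48+6=54
after sll $t6, $t6, 1: $t6=12<<1=24
after sub $t5, $t5, 1: $t5=5-1=4
cmp $t5, 2  (cmp 4,2)
bgt body: taken
after add $t3, $t3, 20: $t3=54+20=74
after add $t3, $t3, 6: $t3=74+6=80
after sll $t6, $t6, 1: $t6=24<<1=48
after sub $t5, $t5, 1: $t5=4-1=3
cmp $t5, 2  (cmp 3,2)
After step 20: $t6 = 48.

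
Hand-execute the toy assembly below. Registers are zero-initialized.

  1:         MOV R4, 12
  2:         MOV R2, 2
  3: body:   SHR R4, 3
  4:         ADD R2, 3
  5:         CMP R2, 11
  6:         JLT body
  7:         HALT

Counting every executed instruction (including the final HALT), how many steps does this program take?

15

MOV R4, 12 → R4=12
MOV R2, 2 → R2=2
SHR R4, 3 → R4=12>>3=1
ADD R2, 3 → R2=2+3=5
CMP R2, 11  (cmp 5,11)
JLT body: taken
SHR R4, 3 → R4=1>>3=0
ADD R2, 3 → R2=5+3=8
CMP R2, 11  (cmp 8,11)
JLT body: taken
SHR R4, 3 → R4=0>>3=0
ADD R2, 3 → R2=8+3=11
CMP R2, 11  (cmp 11,11)
JLT body: not taken
halt.
Total executed instructions: 15.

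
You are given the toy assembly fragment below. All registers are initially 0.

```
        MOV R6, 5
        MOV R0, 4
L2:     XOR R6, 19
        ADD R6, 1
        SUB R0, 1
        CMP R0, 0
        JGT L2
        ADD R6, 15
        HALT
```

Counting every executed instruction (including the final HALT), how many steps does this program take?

24

R6=5
R0=4
R6=5^19=22
R6=22+1=23
R0=4-1=3
CMP R0, 0  (cmp 3,0)
JGT L2: taken
R6=23^19=4
R6=4+1=5
R0=3-1=2
CMP R0, 0  (cmp 2,0)
JGT L2: taken
R6=5^19=22
R6=22+1=23
R0=2-1=1
CMP R0, 0  (cmp 1,0)
JGT L2: taken
R6=23^19=4
R6=4+1=5
R0=1-1=0
CMP R0, 0  (cmp 0,0)
JGT L2: not taken
R6=5+15=20
halt.
Total executed instructions: 24.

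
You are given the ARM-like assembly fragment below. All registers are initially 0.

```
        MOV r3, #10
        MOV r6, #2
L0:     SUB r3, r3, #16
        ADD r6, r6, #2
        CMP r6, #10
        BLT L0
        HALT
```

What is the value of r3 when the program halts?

after MOV r3, #10: r3=10
after MOV r6, #2: r6=2
after SUB r3, r3, #16: r3=10-16=-6
after ADD r6, r6, #2: r6=2+2=4
CMP r6, #10  (cmp 4,10)
BLT L0: taken
after SUB r3, r3, #16: r3=(-6)-16=-22
after ADD r6, r6, #2: r6=4+2=6
CMP r6, #10  (cmp 6,10)
BLT L0: taken
after SUB r3, r3, #16: r3=(-22)-16=-38
after ADD r6, r6, #2: r6=6+2=8
CMP r6, #10  (cmp 8,10)
BLT L0: taken
after SUB r3, r3, #16: r3=(-38)-16=-54
after ADD r6, r6, #2: r6=8+2=10
CMP r6, #10  (cmp 10,10)
BLT L0: not taken
halt.

-54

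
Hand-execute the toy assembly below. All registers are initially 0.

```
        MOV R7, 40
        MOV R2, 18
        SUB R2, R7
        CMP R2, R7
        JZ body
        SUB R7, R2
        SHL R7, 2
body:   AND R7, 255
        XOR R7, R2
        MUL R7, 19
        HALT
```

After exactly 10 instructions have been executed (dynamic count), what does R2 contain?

R7=40
R2=18
R2=18-40=-22
CMP R2, R7  (cmp -22,40)
JZ body: not taken
R7=40-(-22)=62
R7=62<<2=248
R7=248&255=248
R7=248^(-22)=-238
R7=(-238)*19=-4522
After step 10: R2 = -22.

-22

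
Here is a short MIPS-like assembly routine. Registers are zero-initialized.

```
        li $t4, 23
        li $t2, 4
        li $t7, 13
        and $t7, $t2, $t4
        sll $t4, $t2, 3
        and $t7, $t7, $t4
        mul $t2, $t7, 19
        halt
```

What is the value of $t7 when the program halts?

0

$t4=23
$t2=4
$t7=13
$t7=4&23=4
$t4=4<<3=32
$t7=4&32=0
$t2=0*19=0
halt.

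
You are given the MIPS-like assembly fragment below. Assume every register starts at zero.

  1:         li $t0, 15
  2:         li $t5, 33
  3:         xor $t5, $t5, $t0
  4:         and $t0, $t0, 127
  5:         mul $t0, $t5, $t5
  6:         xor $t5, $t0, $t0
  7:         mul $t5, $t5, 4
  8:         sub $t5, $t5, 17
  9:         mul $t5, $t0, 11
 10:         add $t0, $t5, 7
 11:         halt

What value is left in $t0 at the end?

after li $t0, 15: $t0=15
after li $t5, 33: $t5=33
after xor $t5, $t5, $t0: $t5=33^15=46
after and $t0, $t0, 127: $t0=15&127=15
after mul $t0, $t5, $t5: $t0=46*46=2116
after xor $t5, $t0, $t0: $t5=2116^2116=0
after mul $t5, $t5, 4: $t5=0*4=0
after sub $t5, $t5, 17: $t5=0-17=-17
after mul $t5, $t0, 11: $t5=2116*11=23276
after add $t0, $t5, 7: $t0=23276+7=23283
halt.

23283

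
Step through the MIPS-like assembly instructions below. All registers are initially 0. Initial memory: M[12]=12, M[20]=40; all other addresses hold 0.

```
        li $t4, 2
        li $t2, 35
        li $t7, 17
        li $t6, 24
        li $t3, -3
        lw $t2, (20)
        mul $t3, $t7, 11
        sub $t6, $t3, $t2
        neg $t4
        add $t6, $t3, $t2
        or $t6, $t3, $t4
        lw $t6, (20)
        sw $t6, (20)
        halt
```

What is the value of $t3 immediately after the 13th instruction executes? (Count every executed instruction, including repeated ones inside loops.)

$t4=2
$t2=35
$t7=17
$t6=24
$t3=-3
$t2=M[20]=40
$t3=17*11=187
$t6=187-40=147
$t4=-(2)=-2
$t6=187+40=227
$t6=187|(-2)=-1
$t6=M[20]=40
sw $t6, (20) → M[20]=40
After step 13: $t3 = 187.

187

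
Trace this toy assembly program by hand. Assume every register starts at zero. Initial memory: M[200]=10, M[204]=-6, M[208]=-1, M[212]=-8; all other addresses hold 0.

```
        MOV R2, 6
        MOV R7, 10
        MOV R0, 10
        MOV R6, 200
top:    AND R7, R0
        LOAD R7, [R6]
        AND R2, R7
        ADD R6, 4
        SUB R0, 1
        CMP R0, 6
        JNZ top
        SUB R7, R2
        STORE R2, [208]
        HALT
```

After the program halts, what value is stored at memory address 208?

0

after MOV R2, 6: R2=6
after MOV R7, 10: R7=10
after MOV R0, 10: R0=10
after MOV R6, 200: R6=200
after AND R7, R0: R7=10&10=10
after LOAD R7, [R6]: R7=M[200]=10
after AND R2, R7: R2=6&10=2
after ADD R6, 4: R6=200+4=204
after SUB R0, 1: R0=10-1=9
CMP R0, 6  (cmp 9,6)
JNZ top: taken
after AND R7, R0: R7=10&9=8
after LOAD R7, [R6]: R7=M[204]=-6
after AND R2, R7: R2=2&(-6)=2
after ADD R6, 4: R6=204+4=208
after SUB R0, 1: R0=9-1=8
CMP R0, 6  (cmp 8,6)
JNZ top: taken
after AND R7, R0: R7=(-6)&8=8
after LOAD R7, [R6]: R7=M[208]=-1
after AND R2, R7: R2=2&(-1)=2
after ADD R6, 4: R6=208+4=212
after SUB R0, 1: R0=8-1=7
CMP R0, 6  (cmp 7,6)
JNZ top: taken
after AND R7, R0: R7=(-1)&7=7
after LOAD R7, [R6]: R7=M[212]=-8
after AND R2, R7: R2=2&(-8)=0
after ADD R6, 4: R6=212+4=216
after SUB R0, 1: R0=7-1=6
CMP R0, 6  (cmp 6,6)
JNZ top: not taken
after SUB R7, R2: R7=(-8)-0=-8
STORE R2, [208] → M[208]=0
halt.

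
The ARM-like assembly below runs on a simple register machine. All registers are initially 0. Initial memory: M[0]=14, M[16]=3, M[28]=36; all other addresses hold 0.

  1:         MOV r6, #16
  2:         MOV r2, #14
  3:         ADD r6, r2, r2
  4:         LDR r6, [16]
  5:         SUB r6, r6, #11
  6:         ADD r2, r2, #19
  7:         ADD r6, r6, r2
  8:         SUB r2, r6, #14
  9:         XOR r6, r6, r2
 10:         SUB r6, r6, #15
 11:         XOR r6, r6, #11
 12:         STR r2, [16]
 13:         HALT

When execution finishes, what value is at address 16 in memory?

r6=16
r2=14
r6=14+14=28
r6=M[16]=3
r6=3-11=-8
r2=14+19=33
r6=(-8)+33=25
r2=25-14=11
r6=25^11=18
r6=18-15=3
r6=3^11=8
STR r2, [16] → M[16]=11
halt.

11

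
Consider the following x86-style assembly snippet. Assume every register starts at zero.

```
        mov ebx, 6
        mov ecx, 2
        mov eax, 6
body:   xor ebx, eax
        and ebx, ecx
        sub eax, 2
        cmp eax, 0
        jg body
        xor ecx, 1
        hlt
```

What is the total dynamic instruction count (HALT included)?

mov ebx, 6 → ebx=6
mov ecx, 2 → ecx=2
mov eax, 6 → eax=6
xor ebx, eax → ebx=6^6=0
and ebx, ecx → ebx=0&2=0
sub eax, 2 → eax=6-2=4
cmp eax, 0  (cmp 4,0)
jg body: taken
xor ebx, eax → ebx=0^4=4
and ebx, ecx → ebx=4&2=0
sub eax, 2 → eax=4-2=2
cmp eax, 0  (cmp 2,0)
jg body: taken
xor ebx, eax → ebx=0^2=2
and ebx, ecx → ebx=2&2=2
sub eax, 2 → eax=2-2=0
cmp eax, 0  (cmp 0,0)
jg body: not taken
xor ecx, 1 → ecx=2^1=3
halt.
Total executed instructions: 20.

20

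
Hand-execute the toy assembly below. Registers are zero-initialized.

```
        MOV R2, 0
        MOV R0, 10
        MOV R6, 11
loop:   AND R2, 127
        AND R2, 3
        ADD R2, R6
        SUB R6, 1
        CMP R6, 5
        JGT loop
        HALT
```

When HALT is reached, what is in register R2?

7

MOV R2, 0 → R2=0
MOV R0, 10 → R0=10
MOV R6, 11 → R6=11
AND R2, 127 → R2=0&127=0
AND R2, 3 → R2=0&3=0
ADD R2, R6 → R2=0+11=11
SUB R6, 1 → R6=11-1=10
CMP R6, 5  (cmp 10,5)
JGT loop: taken
AND R2, 127 → R2=11&127=11
AND R2, 3 → R2=11&3=3
ADD R2, R6 → R2=3+10=13
SUB R6, 1 → R6=10-1=9
CMP R6, 5  (cmp 9,5)
JGT loop: taken
AND R2, 127 → R2=13&127=13
AND R2, 3 → R2=13&3=1
ADD R2, R6 → R2=1+9=10
SUB R6, 1 → R6=9-1=8
CMP R6, 5  (cmp 8,5)
JGT loop: taken
AND R2, 127 → R2=10&127=10
AND R2, 3 → R2=10&3=2
ADD R2, R6 → R2=2+8=10
SUB R6, 1 → R6=8-1=7
CMP R6, 5  (cmp 7,5)
JGT loop: taken
AND R2, 127 → R2=10&127=10
AND R2, 3 → R2=10&3=2
ADD R2, R6 → R2=2+7=9
SUB R6, 1 → R6=7-1=6
CMP R6, 5  (cmp 6,5)
JGT loop: taken
AND R2, 127 → R2=9&127=9
AND R2, 3 → R2=9&3=1
ADD R2, R6 → R2=1+6=7
SUB R6, 1 → R6=6-1=5
CMP R6, 5  (cmp 5,5)
JGT loop: not taken
halt.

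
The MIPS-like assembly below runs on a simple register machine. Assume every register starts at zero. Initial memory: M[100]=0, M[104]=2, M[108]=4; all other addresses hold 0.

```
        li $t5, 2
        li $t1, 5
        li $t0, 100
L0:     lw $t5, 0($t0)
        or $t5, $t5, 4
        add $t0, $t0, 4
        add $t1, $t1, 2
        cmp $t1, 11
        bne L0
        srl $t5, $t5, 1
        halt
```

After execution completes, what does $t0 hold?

112

after li $t5, 2: $t5=2
after li $t1, 5: $t1=5
after li $t0, 100: $t0=100
after lw $t5, 0($t0): $t5=M[100]=0
after or $t5, $t5, 4: $t5=0|4=4
after add $t0, $t0, 4: $t0=100+4=104
after add $t1, $t1, 2: $t1=5+2=7
cmp $t1, 11  (cmp 7,11)
bne L0: taken
after lw $t5, 0($t0): $t5=M[104]=2
after or $t5, $t5, 4: $t5=2|4=6
after add $t0, $t0, 4: $t0=104+4=108
after add $t1, $t1, 2: $t1=7+2=9
cmp $t1, 11  (cmp 9,11)
bne L0: taken
after lw $t5, 0($t0): $t5=M[108]=4
after or $t5, $t5, 4: $t5=4|4=4
after add $t0, $t0, 4: $t0=108+4=112
after add $t1, $t1, 2: $t1=9+2=11
cmp $t1, 11  (cmp 11,11)
bne L0: not taken
after srl $t5, $t5, 1: $t5=4>>1=2
halt.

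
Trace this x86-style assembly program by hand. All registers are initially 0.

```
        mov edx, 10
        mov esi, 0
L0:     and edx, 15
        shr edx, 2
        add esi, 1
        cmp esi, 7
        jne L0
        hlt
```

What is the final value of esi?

7

mov edx, 10 → edx=10
mov esi, 0 → esi=0
and edx, 15 → edx=10&15=10
shr edx, 2 → edx=10>>2=2
add esi, 1 → esi=0+1=1
cmp esi, 7  (cmp 1,7)
jne L0: taken
and edx, 15 → edx=2&15=2
shr edx, 2 → edx=2>>2=0
add esi, 1 → esi=1+1=2
cmp esi, 7  (cmp 2,7)
jne L0: taken
and edx, 15 → edx=0&15=0
shr edx, 2 → edx=0>>2=0
add esi, 1 → esi=2+1=3
cmp esi, 7  (cmp 3,7)
jne L0: taken
and edx, 15 → edx=0&15=0
shr edx, 2 → edx=0>>2=0
add esi, 1 → esi=3+1=4
cmp esi, 7  (cmp 4,7)
jne L0: taken
and edx, 15 → edx=0&15=0
shr edx, 2 → edx=0>>2=0
add esi, 1 → esi=4+1=5
cmp esi, 7  (cmp 5,7)
jne L0: taken
and edx, 15 → edx=0&15=0
shr edx, 2 → edx=0>>2=0
add esi, 1 → esi=5+1=6
cmp esi, 7  (cmp 6,7)
jne L0: taken
and edx, 15 → edx=0&15=0
shr edx, 2 → edx=0>>2=0
add esi, 1 → esi=6+1=7
cmp esi, 7  (cmp 7,7)
jne L0: not taken
halt.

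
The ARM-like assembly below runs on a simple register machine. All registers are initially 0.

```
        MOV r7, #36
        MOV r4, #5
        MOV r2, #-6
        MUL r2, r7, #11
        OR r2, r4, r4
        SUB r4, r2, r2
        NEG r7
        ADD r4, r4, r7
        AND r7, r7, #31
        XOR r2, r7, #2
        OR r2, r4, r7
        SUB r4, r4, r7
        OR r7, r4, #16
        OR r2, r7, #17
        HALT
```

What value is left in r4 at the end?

after MOV r7, #36: r7=36
after MOV r4, #5: r4=5
after MOV r2, #-6: r2=-6
after MUL r2, r7, #11: r2=36*11=396
after OR r2, r4, r4: r2=5|5=5
after SUB r4, r2, r2: r4=5-5=0
after NEG r7: r7=-(36)=-36
after ADD r4, r4, r7: r4=0+(-36)=-36
after AND r7, r7, #31: r7=(-36)&31=28
after XOR r2, r7, #2: r2=28^2=30
after OR r2, r4, r7: r2=(-36)|28=-36
after SUB r4, r4, r7: r4=(-36)-28=-64
after OR r7, r4, #16: r7=(-64)|16=-48
after OR r2, r7, #17: r2=(-48)|17=-47
halt.

-64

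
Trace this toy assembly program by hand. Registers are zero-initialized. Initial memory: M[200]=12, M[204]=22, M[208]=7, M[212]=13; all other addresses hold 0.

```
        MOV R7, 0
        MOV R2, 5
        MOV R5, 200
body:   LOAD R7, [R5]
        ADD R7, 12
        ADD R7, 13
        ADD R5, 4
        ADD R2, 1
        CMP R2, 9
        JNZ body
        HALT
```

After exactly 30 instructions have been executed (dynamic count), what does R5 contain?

216

MOV R7, 0 → R7=0
MOV R2, 5 → R2=5
MOV R5, 200 → R5=200
LOAD R7, [R5] → R7=M[200]=12
ADD R7, 12 → R7=12+12=24
ADD R7, 13 → R7=24+13=37
ADD R5, 4 → R5=200+4=204
ADD R2, 1 → R2=5+1=6
CMP R2, 9  (cmp 6,9)
JNZ body: taken
LOAD R7, [R5] → R7=M[204]=22
ADD R7, 12 → R7=22+12=34
ADD R7, 13 → R7=34+13=47
ADD R5, 4 → R5=204+4=208
ADD R2, 1 → R2=6+1=7
CMP R2, 9  (cmp 7,9)
JNZ body: taken
LOAD R7, [R5] → R7=M[208]=7
ADD R7, 12 → R7=7+12=19
ADD R7, 13 → R7=19+13=32
ADD R5, 4 → R5=208+4=212
ADD R2, 1 → R2=7+1=8
CMP R2, 9  (cmp 8,9)
JNZ body: taken
LOAD R7, [R5] → R7=M[212]=13
ADD R7, 12 → R7=13+12=25
ADD R7, 13 → R7=25+13=38
ADD R5, 4 → R5=212+4=216
ADD R2, 1 → R2=8+1=9
CMP R2, 9  (cmp 9,9)
After step 30: R5 = 216.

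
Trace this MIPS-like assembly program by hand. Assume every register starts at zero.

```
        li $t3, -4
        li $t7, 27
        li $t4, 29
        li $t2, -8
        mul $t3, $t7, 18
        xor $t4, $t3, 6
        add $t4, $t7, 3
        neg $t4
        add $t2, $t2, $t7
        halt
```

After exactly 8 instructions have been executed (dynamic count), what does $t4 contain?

-30

li $t3, -4 → $t3=-4
li $t7, 27 → $t7=27
li $t4, 29 → $t4=29
li $t2, -8 → $t2=-8
mul $t3, $t7, 18 → $t3=27*18=486
xor $t4, $t3, 6 → $t4=486^6=480
add $t4, $t7, 3 → $t4=27+3=30
neg $t4 → $t4=-(30)=-30
After step 8: $t4 = -30.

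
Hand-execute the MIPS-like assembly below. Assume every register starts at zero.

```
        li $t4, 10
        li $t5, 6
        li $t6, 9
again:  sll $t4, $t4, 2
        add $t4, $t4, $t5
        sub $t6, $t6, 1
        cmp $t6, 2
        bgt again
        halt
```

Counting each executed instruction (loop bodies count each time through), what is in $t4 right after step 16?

766

$t4=10
$t5=6
$t6=9
$t4=10<<2=40
$t4=40+6=46
$t6=9-1=8
cmp $t6, 2  (cmp 8,2)
bgt again: taken
$t4=46<<2=184
$t4=184+6=190
$t6=8-1=7
cmp $t6, 2  (cmp 7,2)
bgt again: taken
$t4=190<<2=760
$t4=760+6=766
$t6=7-1=6
After step 16: $t4 = 766.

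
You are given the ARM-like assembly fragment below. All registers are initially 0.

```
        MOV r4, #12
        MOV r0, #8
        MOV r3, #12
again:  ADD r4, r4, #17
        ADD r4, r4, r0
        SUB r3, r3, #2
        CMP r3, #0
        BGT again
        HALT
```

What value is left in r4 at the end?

162

r4=12
r0=8
r3=12
r4=12+17=29
r4=29+8=37
r3=12-2=10
CMP r3, #0  (cmp 10,0)
BGT again: taken
r4=37+17=54
r4=54+8=62
r3=10-2=8
CMP r3, #0  (cmp 8,0)
BGT again: taken
r4=62+17=79
r4=79+8=87
r3=8-2=6
CMP r3, #0  (cmp 6,0)
BGT again: taken
r4=87+17=104
r4=104+8=112
r3=6-2=4
CMP r3, #0  (cmp 4,0)
BGT again: taken
r4=112+17=129
r4=129+8=137
r3=4-2=2
CMP r3, #0  (cmp 2,0)
BGT again: taken
r4=137+17=154
r4=154+8=162
r3=2-2=0
CMP r3, #0  (cmp 0,0)
BGT again: not taken
halt.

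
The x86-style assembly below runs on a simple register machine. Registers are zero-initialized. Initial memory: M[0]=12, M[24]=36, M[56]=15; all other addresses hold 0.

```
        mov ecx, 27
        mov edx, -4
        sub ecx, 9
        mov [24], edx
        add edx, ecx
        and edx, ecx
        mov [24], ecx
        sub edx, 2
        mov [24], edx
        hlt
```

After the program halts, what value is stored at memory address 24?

0

mov ecx, 27 → ecx=27
mov edx, -4 → edx=-4
sub ecx, 9 → ecx=27-9=18
mov [24], edx → M[24]=-4
add edx, ecx → edx=(-4)+18=14
and edx, ecx → edx=14&18=2
mov [24], ecx → M[24]=18
sub edx, 2 → edx=2-2=0
mov [24], edx → M[24]=0
halt.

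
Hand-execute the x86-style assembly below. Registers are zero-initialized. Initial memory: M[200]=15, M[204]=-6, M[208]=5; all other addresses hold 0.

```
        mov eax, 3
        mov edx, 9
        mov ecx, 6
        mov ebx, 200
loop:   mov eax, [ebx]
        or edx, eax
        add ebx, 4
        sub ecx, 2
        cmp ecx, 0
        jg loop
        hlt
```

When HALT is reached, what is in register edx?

-1

after mov eax, 3: eax=3
after mov edx, 9: edx=9
after mov ecx, 6: ecx=6
after mov ebx, 200: ebx=200
after mov eax, [ebx]: eax=M[200]=15
after or edx, eax: edx=9|15=15
after add ebx, 4: ebx=200+4=204
after sub ecx, 2: ecx=6-2=4
cmp ecx, 0  (cmp 4,0)
jg loop: taken
after mov eax, [ebx]: eax=M[204]=-6
after or edx, eax: edx=15|(-6)=-1
after add ebx, 4: ebx=204+4=208
after sub ecx, 2: ecx=4-2=2
cmp ecx, 0  (cmp 2,0)
jg loop: taken
after mov eax, [ebx]: eax=M[208]=5
after or edx, eax: edx=(-1)|5=-1
after add ebx, 4: ebx=208+4=212
after sub ecx, 2: ecx=2-2=0
cmp ecx, 0  (cmp 0,0)
jg loop: not taken
halt.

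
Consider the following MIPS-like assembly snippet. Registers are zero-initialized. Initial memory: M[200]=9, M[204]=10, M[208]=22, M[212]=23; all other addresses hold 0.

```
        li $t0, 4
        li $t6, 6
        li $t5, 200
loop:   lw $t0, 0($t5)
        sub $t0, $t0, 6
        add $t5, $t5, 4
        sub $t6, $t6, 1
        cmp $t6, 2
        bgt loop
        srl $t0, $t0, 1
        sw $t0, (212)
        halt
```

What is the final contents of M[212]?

8

after li $t0, 4: $t0=4
after li $t6, 6: $t6=6
after li $t5, 200: $t5=200
after lw $t0, 0($t5): $t0=M[200]=9
after sub $t0, $t0, 6: $t0=9-6=3
after add $t5, $t5, 4: $t5=200+4=204
after sub $t6, $t6, 1: $t6=6-1=5
cmp $t6, 2  (cmp 5,2)
bgt loop: taken
after lw $t0, 0($t5): $t0=M[204]=10
after sub $t0, $t0, 6: $t0=10-6=4
after add $t5, $t5, 4: $t5=204+4=208
after sub $t6, $t6, 1: $t6=5-1=4
cmp $t6, 2  (cmp 4,2)
bgt loop: taken
after lw $t0, 0($t5): $t0=M[208]=22
after sub $t0, $t0, 6: $t0=22-6=16
after add $t5, $t5, 4: $t5=208+4=212
after sub $t6, $t6, 1: $t6=4-1=3
cmp $t6, 2  (cmp 3,2)
bgt loop: taken
after lw $t0, 0($t5): $t0=M[212]=23
after sub $t0, $t0, 6: $t0=23-6=17
after add $t5, $t5, 4: $t5=212+4=216
after sub $t6, $t6, 1: $t6=3-1=2
cmp $t6, 2  (cmp 2,2)
bgt loop: not taken
after srl $t0, $t0, 1: $t0=17>>1=8
sw $t0, (212) → M[212]=8
halt.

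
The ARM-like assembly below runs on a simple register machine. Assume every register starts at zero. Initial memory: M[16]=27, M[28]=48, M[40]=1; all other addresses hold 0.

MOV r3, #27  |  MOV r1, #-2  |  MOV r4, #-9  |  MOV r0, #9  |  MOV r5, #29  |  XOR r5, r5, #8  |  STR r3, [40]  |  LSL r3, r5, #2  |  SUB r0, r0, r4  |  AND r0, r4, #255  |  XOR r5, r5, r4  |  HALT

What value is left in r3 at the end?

MOV r3, #27 → r3=27
MOV r1, #-2 → r1=-2
MOV r4, #-9 → r4=-9
MOV r0, #9 → r0=9
MOV r5, #29 → r5=29
XOR r5, r5, #8 → r5=29^8=21
STR r3, [40] → M[40]=27
LSL r3, r5, #2 → r3=21<<2=84
SUB r0, r0, r4 → r0=9-(-9)=18
AND r0, r4, #255 → r0=(-9)&255=247
XOR r5, r5, r4 → r5=21^(-9)=-30
halt.

84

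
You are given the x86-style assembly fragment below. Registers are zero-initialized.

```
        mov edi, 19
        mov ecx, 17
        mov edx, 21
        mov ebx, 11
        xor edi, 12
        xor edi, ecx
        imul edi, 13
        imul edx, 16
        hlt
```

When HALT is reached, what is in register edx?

after mov edi, 19: edi=19
after mov ecx, 17: ecx=17
after mov edx, 21: edx=21
after mov ebx, 11: ebx=11
after xor edi, 12: edi=19^12=31
after xor edi, ecx: edi=31^17=14
after imul edi, 13: edi=14*13=182
after imul edx, 16: edx=21*16=336
halt.

336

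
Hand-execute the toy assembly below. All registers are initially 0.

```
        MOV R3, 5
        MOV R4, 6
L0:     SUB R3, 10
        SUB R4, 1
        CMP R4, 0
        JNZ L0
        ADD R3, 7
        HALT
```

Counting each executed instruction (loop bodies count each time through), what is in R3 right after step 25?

-55

after MOV R3, 5: R3=5
after MOV R4, 6: R4=6
after SUB R3, 10: R3=5-10=-5
after SUB R4, 1: R4=6-1=5
CMP R4, 0  (cmp 5,0)
JNZ L0: taken
after SUB R3, 10: R3=(-5)-10=-15
after SUB R4, 1: R4=5-1=4
CMP R4, 0  (cmp 4,0)
JNZ L0: taken
after SUB R3, 10: R3=(-15)-10=-25
after SUB R4, 1: R4=4-1=3
CMP R4, 0  (cmp 3,0)
JNZ L0: taken
after SUB R3, 10: R3=(-25)-10=-35
after SUB R4, 1: R4=3-1=2
CMP R4, 0  (cmp 2,0)
JNZ L0: taken
after SUB R3, 10: R3=(-35)-10=-45
after SUB R4, 1: R4=2-1=1
CMP R4, 0  (cmp 1,0)
JNZ L0: taken
after SUB R3, 10: R3=(-45)-10=-55
after SUB R4, 1: R4=1-1=0
CMP R4, 0  (cmp 0,0)
After step 25: R3 = -55.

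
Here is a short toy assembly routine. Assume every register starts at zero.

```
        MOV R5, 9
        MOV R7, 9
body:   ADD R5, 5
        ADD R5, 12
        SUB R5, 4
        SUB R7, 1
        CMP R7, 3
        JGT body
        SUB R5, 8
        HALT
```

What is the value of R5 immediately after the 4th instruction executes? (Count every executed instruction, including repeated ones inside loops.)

26

after MOV R5, 9: R5=9
after MOV R7, 9: R7=9
after ADD R5, 5: R5=9+5=14
after ADD R5, 12: R5=14+12=26
After step 4: R5 = 26.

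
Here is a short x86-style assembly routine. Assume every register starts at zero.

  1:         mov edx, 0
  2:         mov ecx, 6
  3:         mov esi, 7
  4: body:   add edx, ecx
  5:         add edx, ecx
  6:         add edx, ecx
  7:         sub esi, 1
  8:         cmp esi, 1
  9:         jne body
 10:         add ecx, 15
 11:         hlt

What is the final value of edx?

108

mov edx, 0 → edx=0
mov ecx, 6 → ecx=6
mov esi, 7 → esi=7
add edx, ecx → edx=0+6=6
add edx, ecx → edx=6+6=12
add edx, ecx → edx=12+6=18
sub esi, 1 → esi=7-1=6
cmp esi, 1  (cmp 6,1)
jne body: taken
add edx, ecx → edx=18+6=24
add edx, ecx → edx=24+6=30
add edx, ecx → edx=30+6=36
sub esi, 1 → esi=6-1=5
cmp esi, 1  (cmp 5,1)
jne body: taken
add edx, ecx → edx=36+6=42
add edx, ecx → edx=42+6=48
add edx, ecx → edx=48+6=54
sub esi, 1 → esi=5-1=4
cmp esi, 1  (cmp 4,1)
jne body: taken
add edx, ecx → edx=54+6=60
add edx, ecx → edx=60+6=66
add edx, ecx → edx=66+6=72
sub esi, 1 → esi=4-1=3
cmp esi, 1  (cmp 3,1)
jne body: taken
add edx, ecx → edx=72+6=78
add edx, ecx → edx=78+6=84
add edx, ecx → edx=84+6=90
sub esi, 1 → esi=3-1=2
cmp esi, 1  (cmp 2,1)
jne body: taken
add edx, ecx → edx=90+6=96
add edx, ecx → edx=96+6=102
add edx, ecx → edx=102+6=108
sub esi, 1 → esi=2-1=1
cmp esi, 1  (cmp 1,1)
jne body: not taken
add ecx, 15 → ecx=6+15=21
halt.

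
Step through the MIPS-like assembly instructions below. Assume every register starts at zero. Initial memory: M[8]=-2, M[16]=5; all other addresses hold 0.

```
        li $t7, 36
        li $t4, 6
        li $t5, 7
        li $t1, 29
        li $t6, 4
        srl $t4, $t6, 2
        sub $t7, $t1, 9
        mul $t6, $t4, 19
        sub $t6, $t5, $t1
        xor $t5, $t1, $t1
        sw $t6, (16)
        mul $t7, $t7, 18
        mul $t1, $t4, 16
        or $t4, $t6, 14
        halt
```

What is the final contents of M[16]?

-22

after li $t7, 36: $t7=36
after li $t4, 6: $t4=6
after li $t5, 7: $t5=7
after li $t1, 29: $t1=29
after li $t6, 4: $t6=4
after srl $t4, $t6, 2: $t4=4>>2=1
after sub $t7, $t1, 9: $t7=29-9=20
after mul $t6, $t4, 19: $t6=1*19=19
after sub $t6, $t5, $t1: $t6=7-29=-22
after xor $t5, $t1, $t1: $t5=29^29=0
sw $t6, (16) → M[16]=-22
after mul $t7, $t7, 18: $t7=20*18=360
after mul $t1, $t4, 16: $t1=1*16=16
after or $t4, $t6, 14: $t4=(-22)|14=-18
halt.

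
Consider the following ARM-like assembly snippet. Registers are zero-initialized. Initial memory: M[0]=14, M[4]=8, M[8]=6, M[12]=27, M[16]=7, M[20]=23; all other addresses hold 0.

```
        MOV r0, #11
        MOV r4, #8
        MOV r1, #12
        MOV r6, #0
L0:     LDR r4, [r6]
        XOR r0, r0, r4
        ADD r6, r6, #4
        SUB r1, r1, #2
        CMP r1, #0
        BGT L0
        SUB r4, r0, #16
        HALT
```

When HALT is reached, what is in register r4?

-16

r0=11
r4=8
r1=12
r6=0
r4=M[0]=14
r0=11^14=5
r6=0+4=4
r1=12-2=10
CMP r1, #0  (cmp 10,0)
BGT L0: taken
r4=M[4]=8
r0=5^8=13
r6=4+4=8
r1=10-2=8
CMP r1, #0  (cmp 8,0)
BGT L0: taken
r4=M[8]=6
r0=13^6=11
r6=8+4=12
r1=8-2=6
CMP r1, #0  (cmp 6,0)
BGT L0: taken
r4=M[12]=27
r0=11^27=16
r6=12+4=16
r1=6-2=4
CMP r1, #0  (cmp 4,0)
BGT L0: taken
r4=M[16]=7
r0=16^7=23
r6=16+4=20
r1=4-2=2
CMP r1, #0  (cmp 2,0)
BGT L0: taken
r4=M[20]=23
r0=23^23=0
r6=20+4=24
r1=2-2=0
CMP r1, #0  (cmp 0,0)
BGT L0: not taken
r4=0-16=-16
halt.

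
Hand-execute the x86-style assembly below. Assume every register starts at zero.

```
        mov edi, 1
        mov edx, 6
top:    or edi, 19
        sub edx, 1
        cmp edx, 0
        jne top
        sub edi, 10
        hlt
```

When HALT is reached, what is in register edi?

9

edi=1
edx=6
edi=1|19=19
edx=6-1=5
cmp edx, 0  (cmp 5,0)
jne top: taken
edi=19|19=19
edx=5-1=4
cmp edx, 0  (cmp 4,0)
jne top: taken
edi=19|19=19
edx=4-1=3
cmp edx, 0  (cmp 3,0)
jne top: taken
edi=19|19=19
edx=3-1=2
cmp edx, 0  (cmp 2,0)
jne top: taken
edi=19|19=19
edx=2-1=1
cmp edx, 0  (cmp 1,0)
jne top: taken
edi=19|19=19
edx=1-1=0
cmp edx, 0  (cmp 0,0)
jne top: not taken
edi=19-10=9
halt.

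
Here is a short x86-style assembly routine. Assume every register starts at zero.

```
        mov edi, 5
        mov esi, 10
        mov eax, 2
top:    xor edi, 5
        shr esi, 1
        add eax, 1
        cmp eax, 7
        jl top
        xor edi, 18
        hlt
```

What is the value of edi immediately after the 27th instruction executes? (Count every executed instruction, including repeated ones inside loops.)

edi=5
esi=10
eax=2
edi=5^5=0
esi=10>>1=5
eax=2+1=3
cmp eax, 7  (cmp 3,7)
jl top: taken
edi=0^5=5
esi=5>>1=2
eax=3+1=4
cmp eax, 7  (cmp 4,7)
jl top: taken
edi=5^5=0
esi=2>>1=1
eax=4+1=5
cmp eax, 7  (cmp 5,7)
jl top: taken
edi=0^5=5
esi=1>>1=0
eax=5+1=6
cmp eax, 7  (cmp 6,7)
jl top: taken
edi=5^5=0
esi=0>>1=0
eax=6+1=7
cmp eax, 7  (cmp 7,7)
After step 27: edi = 0.

0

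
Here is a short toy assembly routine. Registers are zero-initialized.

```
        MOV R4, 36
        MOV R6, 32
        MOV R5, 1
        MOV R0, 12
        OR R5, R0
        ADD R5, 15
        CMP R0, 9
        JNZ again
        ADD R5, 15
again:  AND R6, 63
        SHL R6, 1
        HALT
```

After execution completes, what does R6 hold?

64

MOV R4, 36 → R4=36
MOV R6, 32 → R6=32
MOV R5, 1 → R5=1
MOV R0, 12 → R0=12
OR R5, R0 → R5=1|12=13
ADD R5, 15 → R5=13+15=28
CMP R0, 9  (cmp 12,9)
JNZ again: taken
AND R6, 63 → R6=32&63=32
SHL R6, 1 → R6=32<<1=64
halt.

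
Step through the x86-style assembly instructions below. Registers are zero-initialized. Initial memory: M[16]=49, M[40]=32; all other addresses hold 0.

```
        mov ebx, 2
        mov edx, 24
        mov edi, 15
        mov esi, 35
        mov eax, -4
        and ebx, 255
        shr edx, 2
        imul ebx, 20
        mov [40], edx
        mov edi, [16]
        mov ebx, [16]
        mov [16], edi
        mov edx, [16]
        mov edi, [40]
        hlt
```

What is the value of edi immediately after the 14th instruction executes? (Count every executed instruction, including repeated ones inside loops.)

6

ebx=2
edx=24
edi=15
esi=35
eax=-4
ebx=2&255=2
edx=24>>2=6
ebx=2*20=40
mov [40], edx → M[40]=6
edi=M[16]=49
ebx=M[16]=49
mov [16], edi → M[16]=49
edx=M[16]=49
edi=M[40]=6
After step 14: edi = 6.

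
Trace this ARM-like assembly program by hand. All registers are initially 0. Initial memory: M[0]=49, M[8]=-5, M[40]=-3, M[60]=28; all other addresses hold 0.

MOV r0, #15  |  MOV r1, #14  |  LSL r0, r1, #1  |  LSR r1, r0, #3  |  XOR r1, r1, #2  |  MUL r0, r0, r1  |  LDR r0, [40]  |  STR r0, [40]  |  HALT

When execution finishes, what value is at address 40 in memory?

-3

r0=15
r1=14
r0=14<<1=28
r1=28>>3=3
r1=3^2=1
r0=28*1=28
r0=M[40]=-3
STR r0, [40] → M[40]=-3
halt.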